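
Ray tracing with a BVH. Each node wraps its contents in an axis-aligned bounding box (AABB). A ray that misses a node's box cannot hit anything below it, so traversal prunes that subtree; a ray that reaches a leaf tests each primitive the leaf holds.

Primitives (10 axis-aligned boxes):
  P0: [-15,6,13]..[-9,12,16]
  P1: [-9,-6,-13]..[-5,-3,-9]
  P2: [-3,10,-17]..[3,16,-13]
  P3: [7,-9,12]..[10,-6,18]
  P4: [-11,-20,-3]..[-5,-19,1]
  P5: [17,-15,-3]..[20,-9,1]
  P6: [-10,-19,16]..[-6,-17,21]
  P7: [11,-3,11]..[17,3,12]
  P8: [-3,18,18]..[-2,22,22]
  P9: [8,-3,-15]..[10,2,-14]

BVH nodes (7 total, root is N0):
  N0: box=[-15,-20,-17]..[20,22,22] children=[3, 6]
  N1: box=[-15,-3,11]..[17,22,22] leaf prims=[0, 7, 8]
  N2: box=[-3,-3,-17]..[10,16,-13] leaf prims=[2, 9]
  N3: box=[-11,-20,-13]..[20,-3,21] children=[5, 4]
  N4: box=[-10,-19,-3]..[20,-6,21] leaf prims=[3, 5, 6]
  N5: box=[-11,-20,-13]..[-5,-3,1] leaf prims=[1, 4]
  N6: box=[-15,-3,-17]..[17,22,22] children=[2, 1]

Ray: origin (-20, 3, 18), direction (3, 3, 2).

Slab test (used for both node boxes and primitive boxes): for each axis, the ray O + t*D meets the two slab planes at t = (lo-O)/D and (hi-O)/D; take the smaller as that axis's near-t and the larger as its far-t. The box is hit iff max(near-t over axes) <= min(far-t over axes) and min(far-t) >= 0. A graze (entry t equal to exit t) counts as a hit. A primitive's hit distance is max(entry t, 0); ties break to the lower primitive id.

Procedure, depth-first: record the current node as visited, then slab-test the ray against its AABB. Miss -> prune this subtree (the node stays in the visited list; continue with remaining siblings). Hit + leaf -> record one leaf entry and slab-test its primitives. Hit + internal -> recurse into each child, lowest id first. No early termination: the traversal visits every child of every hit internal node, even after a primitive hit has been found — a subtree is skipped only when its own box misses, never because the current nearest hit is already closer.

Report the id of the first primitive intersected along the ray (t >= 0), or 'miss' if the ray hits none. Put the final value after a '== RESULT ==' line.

Walk:
N0 x:[5/3,40/3] y:[-23/3,19/3] z:[-35/2,2] -> hit [5/3,2], descend [3, 6]
  N3 x:[3,40/3] y:[-23/3,-2] z:[-31/2,3/2] -> miss, prune
  N6 x:[5/3,37/3] y:[-2,19/3] z:[-35/2,2] -> hit [5/3,2], descend [1, 2]
    N1 x:[5/3,37/3] y:[-2,19/3] z:[-7/2,2] -> hit [5/3,2] leaf, test {P0(miss), P7(miss), P8(miss)}
    N2 x:[17/3,10] y:[-2,13/3] z:[-35/2,-31/2] -> miss, prune

5 AABB tests over nodes [0, 3, 6, 1, 2]; 1 leaf entered; closest miss.

== RESULT ==
miss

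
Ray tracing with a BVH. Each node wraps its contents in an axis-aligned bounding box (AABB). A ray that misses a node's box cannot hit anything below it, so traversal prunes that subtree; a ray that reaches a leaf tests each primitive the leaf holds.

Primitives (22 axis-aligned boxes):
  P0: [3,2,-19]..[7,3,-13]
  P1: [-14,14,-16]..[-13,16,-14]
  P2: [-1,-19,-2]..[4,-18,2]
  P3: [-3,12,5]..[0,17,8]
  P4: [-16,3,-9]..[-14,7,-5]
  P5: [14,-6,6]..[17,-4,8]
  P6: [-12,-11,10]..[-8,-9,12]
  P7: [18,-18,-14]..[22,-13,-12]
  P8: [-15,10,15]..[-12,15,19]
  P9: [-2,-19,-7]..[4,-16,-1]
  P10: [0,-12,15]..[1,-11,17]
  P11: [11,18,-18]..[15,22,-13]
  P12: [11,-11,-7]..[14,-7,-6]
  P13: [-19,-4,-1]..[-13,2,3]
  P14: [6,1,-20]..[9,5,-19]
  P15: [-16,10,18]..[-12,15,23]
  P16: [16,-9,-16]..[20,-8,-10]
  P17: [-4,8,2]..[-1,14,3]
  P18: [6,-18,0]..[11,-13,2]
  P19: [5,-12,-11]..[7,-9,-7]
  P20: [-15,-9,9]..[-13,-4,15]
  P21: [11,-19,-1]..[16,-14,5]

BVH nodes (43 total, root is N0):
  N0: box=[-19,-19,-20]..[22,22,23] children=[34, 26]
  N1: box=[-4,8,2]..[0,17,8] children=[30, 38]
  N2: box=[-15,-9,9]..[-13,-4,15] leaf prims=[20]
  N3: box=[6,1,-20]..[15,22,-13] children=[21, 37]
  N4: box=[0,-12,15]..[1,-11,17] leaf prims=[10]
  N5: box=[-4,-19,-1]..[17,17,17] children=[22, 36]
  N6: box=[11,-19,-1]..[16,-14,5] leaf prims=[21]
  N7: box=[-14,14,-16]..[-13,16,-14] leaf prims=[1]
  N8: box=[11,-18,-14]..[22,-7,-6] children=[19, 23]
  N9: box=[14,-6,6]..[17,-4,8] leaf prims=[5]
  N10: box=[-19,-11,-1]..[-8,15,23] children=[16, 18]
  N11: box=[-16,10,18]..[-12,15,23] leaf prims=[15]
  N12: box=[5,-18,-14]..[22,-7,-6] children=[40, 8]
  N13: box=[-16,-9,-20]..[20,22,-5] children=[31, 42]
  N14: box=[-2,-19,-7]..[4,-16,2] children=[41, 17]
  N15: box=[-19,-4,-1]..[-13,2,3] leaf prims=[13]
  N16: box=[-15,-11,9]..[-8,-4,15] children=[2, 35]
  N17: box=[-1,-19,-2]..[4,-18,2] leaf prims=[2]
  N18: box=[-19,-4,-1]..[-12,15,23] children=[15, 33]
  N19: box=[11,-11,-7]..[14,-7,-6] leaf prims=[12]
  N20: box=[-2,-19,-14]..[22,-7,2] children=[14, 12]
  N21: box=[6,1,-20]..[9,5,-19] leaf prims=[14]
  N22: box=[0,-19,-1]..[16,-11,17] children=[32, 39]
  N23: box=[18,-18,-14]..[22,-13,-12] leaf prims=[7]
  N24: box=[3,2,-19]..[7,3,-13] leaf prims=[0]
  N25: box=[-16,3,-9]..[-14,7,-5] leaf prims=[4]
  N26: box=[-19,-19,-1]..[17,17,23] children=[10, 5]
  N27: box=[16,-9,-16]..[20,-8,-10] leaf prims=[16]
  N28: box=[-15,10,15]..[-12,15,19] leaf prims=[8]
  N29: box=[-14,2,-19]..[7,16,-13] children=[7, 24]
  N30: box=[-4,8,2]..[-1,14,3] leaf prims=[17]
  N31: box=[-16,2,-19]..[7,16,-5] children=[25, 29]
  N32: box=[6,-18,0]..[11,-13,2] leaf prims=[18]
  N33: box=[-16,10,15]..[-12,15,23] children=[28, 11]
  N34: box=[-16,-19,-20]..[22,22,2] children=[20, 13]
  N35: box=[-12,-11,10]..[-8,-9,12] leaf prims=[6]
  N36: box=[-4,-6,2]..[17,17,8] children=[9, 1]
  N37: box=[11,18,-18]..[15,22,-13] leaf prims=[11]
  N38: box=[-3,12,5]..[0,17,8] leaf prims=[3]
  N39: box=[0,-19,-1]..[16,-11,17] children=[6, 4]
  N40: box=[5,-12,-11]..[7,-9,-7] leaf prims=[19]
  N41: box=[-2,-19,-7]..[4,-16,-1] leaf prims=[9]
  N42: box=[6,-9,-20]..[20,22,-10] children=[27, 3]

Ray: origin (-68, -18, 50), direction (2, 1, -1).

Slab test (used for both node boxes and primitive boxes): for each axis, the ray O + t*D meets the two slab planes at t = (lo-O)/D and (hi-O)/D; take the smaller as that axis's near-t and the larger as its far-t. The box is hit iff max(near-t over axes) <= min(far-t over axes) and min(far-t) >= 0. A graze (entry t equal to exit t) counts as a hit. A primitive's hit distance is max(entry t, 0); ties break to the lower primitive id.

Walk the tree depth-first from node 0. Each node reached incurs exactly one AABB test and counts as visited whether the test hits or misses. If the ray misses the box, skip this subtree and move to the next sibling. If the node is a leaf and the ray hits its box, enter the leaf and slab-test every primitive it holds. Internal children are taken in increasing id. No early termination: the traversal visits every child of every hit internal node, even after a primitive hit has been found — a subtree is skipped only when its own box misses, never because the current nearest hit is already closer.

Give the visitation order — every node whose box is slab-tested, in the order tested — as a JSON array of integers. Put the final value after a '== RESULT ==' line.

Traverse from the root:
N0 x:[49/2,45] y:[-1,40] z:[27,70] -> hit [27,40], descend [26, 34]
  N26 x:[49/2,85/2] y:[-1,35] z:[27,51] -> hit [27,35], descend [5, 10]
    N5 x:[32,85/2] y:[-1,35] z:[33,51] -> hit [33,35], descend [22, 36]
      N22 x:[34,42] y:[-1,7] z:[33,51] -> miss, prune
      N36 x:[32,85/2] y:[12,35] z:[42,48] -> miss, prune
    N10 x:[49/2,30] y:[7,33] z:[27,51] -> hit [27,30], descend [16, 18]
      N16 x:[53/2,30] y:[7,14] z:[35,41] -> miss, prune
      N18 x:[49/2,28] y:[14,33] z:[27,51] -> hit [27,28], descend [15, 33]
        N15 x:[49/2,55/2] y:[14,20] z:[47,51] -> miss, prune
        N33 x:[26,28] y:[28,33] z:[27,35] -> hit [28,28], descend [11, 28]
          N11 x:[26,28] y:[28,33] z:[27,32] -> hit [28,28] leaf, test {P15@t=28}
          N28 x:[53/2,28] y:[28,33] z:[31,35] -> miss, prune
  N34 x:[26,45] y:[-1,40] z:[48,70] -> miss, prune

Summary -> nodes [0, 26, 5, 22, 36, 10, 16, 18, 15, 33, 11, 28, 34]; box-tests=13; leaf-entries=1; first=P15

== RESULT ==
[0, 26, 5, 22, 36, 10, 16, 18, 15, 33, 11, 28, 34]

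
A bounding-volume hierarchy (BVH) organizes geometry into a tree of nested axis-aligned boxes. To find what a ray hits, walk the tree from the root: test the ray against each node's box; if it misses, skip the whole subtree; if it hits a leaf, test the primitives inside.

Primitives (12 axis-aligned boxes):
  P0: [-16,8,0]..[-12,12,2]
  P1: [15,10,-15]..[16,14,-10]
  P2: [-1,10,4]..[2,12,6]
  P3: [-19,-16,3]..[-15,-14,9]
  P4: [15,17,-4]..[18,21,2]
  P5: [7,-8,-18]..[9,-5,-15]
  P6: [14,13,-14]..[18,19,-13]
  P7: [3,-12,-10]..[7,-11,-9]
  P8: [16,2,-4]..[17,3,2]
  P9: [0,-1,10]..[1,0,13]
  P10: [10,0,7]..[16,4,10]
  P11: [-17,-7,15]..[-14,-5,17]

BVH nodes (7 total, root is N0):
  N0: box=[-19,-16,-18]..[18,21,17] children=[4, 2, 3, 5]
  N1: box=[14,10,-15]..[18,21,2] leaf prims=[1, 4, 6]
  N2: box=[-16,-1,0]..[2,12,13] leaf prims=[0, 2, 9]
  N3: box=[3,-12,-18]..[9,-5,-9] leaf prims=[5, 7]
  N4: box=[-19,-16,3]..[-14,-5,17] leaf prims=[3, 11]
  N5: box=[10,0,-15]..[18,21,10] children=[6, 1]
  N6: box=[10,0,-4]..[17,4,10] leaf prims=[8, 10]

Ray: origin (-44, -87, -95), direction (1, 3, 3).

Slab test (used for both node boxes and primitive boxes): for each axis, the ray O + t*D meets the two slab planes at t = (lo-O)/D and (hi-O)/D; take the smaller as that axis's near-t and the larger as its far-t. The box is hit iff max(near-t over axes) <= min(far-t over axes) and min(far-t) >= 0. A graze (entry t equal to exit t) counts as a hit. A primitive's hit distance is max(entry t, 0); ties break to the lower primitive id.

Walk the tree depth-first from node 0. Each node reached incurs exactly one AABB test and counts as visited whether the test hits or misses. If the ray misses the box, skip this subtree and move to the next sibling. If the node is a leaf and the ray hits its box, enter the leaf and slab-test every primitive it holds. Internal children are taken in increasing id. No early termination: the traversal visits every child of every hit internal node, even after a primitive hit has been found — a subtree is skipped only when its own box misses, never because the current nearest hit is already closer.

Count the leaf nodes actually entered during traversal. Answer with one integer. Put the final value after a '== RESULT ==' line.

Trace the traversal:
N0 x:[25,62] y:[71/3,36] z:[77/3,112/3] -> hit [77/3,36], descend [2, 3, 4, 5]
  N2 x:[28,46] y:[86/3,33] z:[95/3,36] -> hit [95/3,33] leaf, test {P0@t=95/3, P2(miss), P9(miss)}
  N3 x:[47,53] y:[25,82/3] z:[77/3,86/3] -> miss, prune
  N4 x:[25,30] y:[71/3,82/3] z:[98/3,112/3] -> miss, prune
  N5 x:[54,62] y:[29,36] z:[80/3,35] -> miss, prune

5 AABB tests over nodes [0, 2, 3, 4, 5]; 1 leaf entered; closest P0.

== RESULT ==
1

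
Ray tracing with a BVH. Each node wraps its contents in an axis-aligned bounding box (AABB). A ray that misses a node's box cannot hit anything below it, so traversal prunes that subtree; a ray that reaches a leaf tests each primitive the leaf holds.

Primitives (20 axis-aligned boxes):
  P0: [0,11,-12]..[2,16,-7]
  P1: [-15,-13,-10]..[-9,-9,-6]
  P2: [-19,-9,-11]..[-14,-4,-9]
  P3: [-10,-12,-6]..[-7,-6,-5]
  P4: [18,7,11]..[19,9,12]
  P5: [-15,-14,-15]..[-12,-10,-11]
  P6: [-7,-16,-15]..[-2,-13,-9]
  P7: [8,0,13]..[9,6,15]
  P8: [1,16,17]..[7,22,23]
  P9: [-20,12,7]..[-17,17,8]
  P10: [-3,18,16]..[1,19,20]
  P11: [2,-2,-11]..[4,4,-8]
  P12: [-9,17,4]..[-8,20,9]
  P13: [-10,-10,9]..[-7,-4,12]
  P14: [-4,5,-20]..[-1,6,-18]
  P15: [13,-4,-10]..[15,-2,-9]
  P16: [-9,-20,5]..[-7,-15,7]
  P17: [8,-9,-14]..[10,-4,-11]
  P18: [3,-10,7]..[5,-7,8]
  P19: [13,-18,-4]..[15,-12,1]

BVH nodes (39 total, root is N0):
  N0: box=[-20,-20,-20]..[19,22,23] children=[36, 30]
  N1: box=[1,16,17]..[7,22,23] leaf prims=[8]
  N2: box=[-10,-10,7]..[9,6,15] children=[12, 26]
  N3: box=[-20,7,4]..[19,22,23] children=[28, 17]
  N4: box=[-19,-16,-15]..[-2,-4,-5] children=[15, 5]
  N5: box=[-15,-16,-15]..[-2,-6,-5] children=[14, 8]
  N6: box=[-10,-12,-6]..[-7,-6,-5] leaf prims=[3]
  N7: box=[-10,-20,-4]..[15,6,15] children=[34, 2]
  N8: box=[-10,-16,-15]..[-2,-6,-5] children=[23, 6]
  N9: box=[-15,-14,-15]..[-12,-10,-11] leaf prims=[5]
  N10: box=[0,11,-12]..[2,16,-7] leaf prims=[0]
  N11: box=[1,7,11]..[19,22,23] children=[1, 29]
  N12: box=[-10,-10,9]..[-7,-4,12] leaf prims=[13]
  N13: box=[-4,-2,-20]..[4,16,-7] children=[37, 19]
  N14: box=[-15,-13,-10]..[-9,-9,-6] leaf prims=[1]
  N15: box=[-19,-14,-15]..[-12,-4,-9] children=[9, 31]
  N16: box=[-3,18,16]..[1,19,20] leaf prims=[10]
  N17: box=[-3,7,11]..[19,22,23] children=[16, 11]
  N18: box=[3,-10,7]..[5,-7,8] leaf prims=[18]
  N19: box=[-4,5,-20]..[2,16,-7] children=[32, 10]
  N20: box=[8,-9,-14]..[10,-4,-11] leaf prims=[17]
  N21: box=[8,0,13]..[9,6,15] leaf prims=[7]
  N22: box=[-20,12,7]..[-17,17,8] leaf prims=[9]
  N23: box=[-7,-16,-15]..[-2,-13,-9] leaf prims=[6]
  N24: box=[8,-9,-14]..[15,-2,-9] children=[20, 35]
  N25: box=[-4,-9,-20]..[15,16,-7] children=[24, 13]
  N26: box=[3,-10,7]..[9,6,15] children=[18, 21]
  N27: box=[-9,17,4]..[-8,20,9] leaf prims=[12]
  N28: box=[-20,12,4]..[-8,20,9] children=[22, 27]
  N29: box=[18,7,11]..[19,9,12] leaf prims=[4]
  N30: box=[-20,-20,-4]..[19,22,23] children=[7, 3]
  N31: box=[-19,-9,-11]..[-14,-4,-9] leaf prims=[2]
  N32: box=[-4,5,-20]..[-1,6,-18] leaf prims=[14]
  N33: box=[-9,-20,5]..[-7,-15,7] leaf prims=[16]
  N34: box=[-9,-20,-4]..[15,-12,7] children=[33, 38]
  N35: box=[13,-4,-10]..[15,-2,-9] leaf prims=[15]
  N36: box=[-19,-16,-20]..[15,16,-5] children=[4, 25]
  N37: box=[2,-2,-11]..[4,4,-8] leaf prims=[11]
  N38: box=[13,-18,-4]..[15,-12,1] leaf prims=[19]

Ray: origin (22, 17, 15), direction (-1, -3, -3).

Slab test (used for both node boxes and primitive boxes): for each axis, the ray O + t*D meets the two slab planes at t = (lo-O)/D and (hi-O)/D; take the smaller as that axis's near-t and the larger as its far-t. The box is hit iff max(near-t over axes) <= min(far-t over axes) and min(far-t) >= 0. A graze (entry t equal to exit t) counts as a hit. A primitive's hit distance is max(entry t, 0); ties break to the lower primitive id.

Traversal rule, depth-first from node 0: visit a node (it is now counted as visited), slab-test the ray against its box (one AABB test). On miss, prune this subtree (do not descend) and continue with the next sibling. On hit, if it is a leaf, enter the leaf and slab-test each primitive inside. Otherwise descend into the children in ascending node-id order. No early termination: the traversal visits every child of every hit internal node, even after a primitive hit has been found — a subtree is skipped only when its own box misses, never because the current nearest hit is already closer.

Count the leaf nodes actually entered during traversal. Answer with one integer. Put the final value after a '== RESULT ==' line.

Walk:
N0 x:[3,42] y:[-5/3,37/3] z:[-8/3,35/3] -> hit [3,35/3], descend [30, 36]
  N30 x:[3,42] y:[-5/3,37/3] z:[-8/3,19/3] -> hit [3,19/3], descend [3, 7]
    N3 x:[3,42] y:[-5/3,10/3] z:[-8/3,11/3] -> hit [3,10/3], descend [17, 28]
      N17 x:[3,25] y:[-5/3,10/3] z:[-8/3,4/3] -> miss, prune
      N28 x:[30,42] y:[-1,5/3] z:[2,11/3] -> miss, prune
    N7 x:[7,32] y:[11/3,37/3] z:[0,19/3] -> miss, prune
  N36 x:[7,41] y:[1/3,11] z:[20/3,35/3] -> hit [7,11], descend [4, 25]
    N4 x:[24,41] y:[7,11] z:[20/3,10] -> miss, prune
    N25 x:[7,26] y:[1/3,26/3] z:[22/3,35/3] -> hit [22/3,26/3], descend [13, 24]
      N13 x:[18,26] y:[1/3,19/3] z:[22/3,35/3] -> miss, prune
      N24 x:[7,14] y:[19/3,26/3] z:[8,29/3] -> hit [8,26/3], descend [20, 35]
        N20 x:[12,14] y:[7,26/3] z:[26/3,29/3] -> miss, prune
        N35 x:[7,9] y:[19/3,7] z:[8,25/3] -> miss, prune

13 AABB tests over nodes [0, 30, 3, 17, 28, 7, 36, 4, 25, 13, 24, 20, 35]; 0 leaves entered; closest miss.

== RESULT ==
0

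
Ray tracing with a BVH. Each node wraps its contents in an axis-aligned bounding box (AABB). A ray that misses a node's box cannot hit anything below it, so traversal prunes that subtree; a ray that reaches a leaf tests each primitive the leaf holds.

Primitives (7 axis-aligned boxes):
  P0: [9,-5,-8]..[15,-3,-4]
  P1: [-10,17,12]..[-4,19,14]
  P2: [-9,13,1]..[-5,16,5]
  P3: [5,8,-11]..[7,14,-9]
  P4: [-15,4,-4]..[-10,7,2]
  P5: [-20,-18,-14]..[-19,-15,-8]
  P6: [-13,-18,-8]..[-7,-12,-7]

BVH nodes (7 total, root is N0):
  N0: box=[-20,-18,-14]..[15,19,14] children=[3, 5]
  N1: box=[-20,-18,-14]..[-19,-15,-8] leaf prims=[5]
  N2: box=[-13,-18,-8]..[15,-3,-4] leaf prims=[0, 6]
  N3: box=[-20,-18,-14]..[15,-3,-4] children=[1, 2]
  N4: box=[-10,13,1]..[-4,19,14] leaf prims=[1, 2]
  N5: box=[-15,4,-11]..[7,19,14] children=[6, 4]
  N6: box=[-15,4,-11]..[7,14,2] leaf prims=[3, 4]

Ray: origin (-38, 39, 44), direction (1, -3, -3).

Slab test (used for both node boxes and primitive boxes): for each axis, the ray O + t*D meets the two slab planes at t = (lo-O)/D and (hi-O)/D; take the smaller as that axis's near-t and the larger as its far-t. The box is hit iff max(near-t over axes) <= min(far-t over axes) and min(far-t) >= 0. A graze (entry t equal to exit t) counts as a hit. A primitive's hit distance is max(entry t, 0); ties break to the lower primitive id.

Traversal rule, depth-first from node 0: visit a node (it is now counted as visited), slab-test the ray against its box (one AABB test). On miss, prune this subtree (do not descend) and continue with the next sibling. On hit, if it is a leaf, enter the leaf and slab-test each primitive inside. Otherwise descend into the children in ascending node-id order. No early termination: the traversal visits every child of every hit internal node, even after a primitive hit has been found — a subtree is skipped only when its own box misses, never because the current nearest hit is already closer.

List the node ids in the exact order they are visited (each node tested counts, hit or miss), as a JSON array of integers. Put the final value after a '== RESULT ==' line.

Walk:
N0 x:[18,53] y:[20/3,19] z:[10,58/3] -> hit [18,19], descend [3, 5]
  N3 x:[18,53] y:[14,19] z:[16,58/3] -> hit [18,19], descend [1, 2]
    N1 x:[18,19] y:[18,19] z:[52/3,58/3] -> hit [18,19] leaf, test {P5@t=18}
    N2 x:[25,53] y:[14,19] z:[16,52/3] -> miss, prune
  N5 x:[23,45] y:[20/3,35/3] z:[10,55/3] -> miss, prune

5 AABB tests over nodes [0, 3, 1, 2, 5]; 1 leaf entered; closest P5.

== RESULT ==
[0, 3, 1, 2, 5]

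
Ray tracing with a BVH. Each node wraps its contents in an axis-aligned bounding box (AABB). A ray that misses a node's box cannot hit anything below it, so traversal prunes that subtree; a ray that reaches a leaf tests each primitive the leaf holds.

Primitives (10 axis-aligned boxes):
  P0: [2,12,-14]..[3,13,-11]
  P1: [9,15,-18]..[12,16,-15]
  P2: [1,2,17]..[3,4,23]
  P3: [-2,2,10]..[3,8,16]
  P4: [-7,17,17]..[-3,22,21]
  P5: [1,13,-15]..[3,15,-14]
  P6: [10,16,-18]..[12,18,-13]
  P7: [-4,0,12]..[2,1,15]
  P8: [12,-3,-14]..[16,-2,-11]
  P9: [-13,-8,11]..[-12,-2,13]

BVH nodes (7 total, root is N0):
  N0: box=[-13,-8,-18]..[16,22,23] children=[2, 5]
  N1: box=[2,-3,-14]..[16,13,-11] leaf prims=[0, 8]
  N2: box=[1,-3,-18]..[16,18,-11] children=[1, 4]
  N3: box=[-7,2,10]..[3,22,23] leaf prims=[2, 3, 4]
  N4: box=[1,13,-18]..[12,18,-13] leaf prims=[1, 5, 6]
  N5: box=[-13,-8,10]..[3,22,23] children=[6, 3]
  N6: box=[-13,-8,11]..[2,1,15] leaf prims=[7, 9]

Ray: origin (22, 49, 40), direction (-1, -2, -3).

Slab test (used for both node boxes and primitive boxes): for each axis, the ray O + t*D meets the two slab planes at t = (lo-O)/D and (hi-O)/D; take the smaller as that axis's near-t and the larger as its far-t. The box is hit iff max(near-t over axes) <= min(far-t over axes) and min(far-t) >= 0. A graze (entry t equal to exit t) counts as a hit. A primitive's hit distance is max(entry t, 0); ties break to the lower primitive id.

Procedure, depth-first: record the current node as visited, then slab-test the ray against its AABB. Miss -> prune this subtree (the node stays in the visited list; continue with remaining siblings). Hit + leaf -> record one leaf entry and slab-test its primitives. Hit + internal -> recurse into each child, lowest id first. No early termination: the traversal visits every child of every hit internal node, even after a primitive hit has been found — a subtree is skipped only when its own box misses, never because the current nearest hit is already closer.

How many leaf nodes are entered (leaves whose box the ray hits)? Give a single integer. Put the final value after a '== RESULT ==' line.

Traverse from the root:
N0 x:[6,35] y:[27/2,57/2] z:[17/3,58/3] -> hit [27/2,58/3], descend [2, 5]
  N2 x:[6,21] y:[31/2,26] z:[17,58/3] -> hit [17,58/3], descend [1, 4]
    N1 x:[6,20] y:[18,26] z:[17,18] -> hit [18,18] leaf, test {P0(miss), P8(miss)}
    N4 x:[10,21] y:[31/2,18] z:[53/3,58/3] -> hit [53/3,18] leaf, test {P1(miss), P5(miss), P6(miss)}
  N5 x:[19,35] y:[27/2,57/2] z:[17/3,10] -> miss, prune

Summary -> nodes [0, 2, 1, 4, 5]; box-tests=5; leaf-entries=2; first=miss

== RESULT ==
2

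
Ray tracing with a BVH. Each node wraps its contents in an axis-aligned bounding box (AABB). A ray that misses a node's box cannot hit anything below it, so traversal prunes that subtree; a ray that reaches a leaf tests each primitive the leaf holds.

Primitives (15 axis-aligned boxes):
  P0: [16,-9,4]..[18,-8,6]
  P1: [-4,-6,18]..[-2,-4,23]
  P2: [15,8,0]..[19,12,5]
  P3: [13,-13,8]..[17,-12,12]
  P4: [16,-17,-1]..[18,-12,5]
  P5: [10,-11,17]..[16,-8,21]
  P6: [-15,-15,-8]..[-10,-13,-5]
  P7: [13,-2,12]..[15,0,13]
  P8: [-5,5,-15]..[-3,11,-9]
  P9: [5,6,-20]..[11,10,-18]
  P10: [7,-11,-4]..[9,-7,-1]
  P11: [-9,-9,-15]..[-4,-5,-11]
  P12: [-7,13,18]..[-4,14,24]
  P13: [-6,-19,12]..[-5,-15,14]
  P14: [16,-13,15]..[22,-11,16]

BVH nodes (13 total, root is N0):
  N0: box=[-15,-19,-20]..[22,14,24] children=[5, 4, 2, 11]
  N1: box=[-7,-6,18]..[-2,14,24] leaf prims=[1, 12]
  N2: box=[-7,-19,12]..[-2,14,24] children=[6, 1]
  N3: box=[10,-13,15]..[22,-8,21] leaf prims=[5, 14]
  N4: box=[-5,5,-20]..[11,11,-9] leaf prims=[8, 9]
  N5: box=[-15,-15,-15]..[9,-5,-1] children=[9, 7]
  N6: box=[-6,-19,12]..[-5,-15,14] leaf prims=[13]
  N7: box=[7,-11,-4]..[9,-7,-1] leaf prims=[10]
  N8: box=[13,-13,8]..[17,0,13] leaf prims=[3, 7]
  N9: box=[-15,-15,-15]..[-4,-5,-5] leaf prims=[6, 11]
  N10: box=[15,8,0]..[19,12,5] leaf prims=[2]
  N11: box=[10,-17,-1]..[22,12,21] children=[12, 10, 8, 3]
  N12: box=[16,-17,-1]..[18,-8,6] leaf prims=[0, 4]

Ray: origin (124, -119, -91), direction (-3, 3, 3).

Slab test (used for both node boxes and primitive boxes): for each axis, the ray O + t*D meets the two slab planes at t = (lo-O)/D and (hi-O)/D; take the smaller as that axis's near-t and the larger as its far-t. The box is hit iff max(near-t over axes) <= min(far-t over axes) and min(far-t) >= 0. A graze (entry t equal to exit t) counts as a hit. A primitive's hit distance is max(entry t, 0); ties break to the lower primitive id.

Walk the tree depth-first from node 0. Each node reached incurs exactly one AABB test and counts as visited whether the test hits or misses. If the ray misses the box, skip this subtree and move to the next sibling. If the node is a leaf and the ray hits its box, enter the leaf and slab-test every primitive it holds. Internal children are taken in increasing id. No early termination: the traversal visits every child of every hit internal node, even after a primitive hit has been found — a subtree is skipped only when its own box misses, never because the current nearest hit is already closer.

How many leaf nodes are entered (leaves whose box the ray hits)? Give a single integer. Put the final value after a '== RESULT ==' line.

Traverse from the root:
N0 x:[34,139/3] y:[100/3,133/3] z:[71/3,115/3] -> hit [34,115/3], descend [2, 4, 5, 11]
  N2 x:[42,131/3] y:[100/3,133/3] z:[103/3,115/3] -> miss, prune
  N4 x:[113/3,43] y:[124/3,130/3] z:[71/3,82/3] -> miss, prune
  N5 x:[115/3,139/3] y:[104/3,38] z:[76/3,30] -> miss, prune
  N11 x:[34,38] y:[34,131/3] z:[30,112/3] -> hit [34,112/3], descend [3, 8, 10, 12]
    N3 x:[34,38] y:[106/3,37] z:[106/3,112/3] -> hit [106/3,37] leaf, test {P5@t=36, P14@t=106/3}
    N8 x:[107/3,37] y:[106/3,119/3] z:[33,104/3] -> miss, prune
    N10 x:[35,109/3] y:[127/3,131/3] z:[91/3,32] -> miss, prune
    N12 x:[106/3,36] y:[34,37] z:[30,97/3] -> miss, prune

order=[0, 2, 4, 5, 11, 3, 8, 10, 12]  |boxes|=9  |leaves|=1  hit=P14

== RESULT ==
1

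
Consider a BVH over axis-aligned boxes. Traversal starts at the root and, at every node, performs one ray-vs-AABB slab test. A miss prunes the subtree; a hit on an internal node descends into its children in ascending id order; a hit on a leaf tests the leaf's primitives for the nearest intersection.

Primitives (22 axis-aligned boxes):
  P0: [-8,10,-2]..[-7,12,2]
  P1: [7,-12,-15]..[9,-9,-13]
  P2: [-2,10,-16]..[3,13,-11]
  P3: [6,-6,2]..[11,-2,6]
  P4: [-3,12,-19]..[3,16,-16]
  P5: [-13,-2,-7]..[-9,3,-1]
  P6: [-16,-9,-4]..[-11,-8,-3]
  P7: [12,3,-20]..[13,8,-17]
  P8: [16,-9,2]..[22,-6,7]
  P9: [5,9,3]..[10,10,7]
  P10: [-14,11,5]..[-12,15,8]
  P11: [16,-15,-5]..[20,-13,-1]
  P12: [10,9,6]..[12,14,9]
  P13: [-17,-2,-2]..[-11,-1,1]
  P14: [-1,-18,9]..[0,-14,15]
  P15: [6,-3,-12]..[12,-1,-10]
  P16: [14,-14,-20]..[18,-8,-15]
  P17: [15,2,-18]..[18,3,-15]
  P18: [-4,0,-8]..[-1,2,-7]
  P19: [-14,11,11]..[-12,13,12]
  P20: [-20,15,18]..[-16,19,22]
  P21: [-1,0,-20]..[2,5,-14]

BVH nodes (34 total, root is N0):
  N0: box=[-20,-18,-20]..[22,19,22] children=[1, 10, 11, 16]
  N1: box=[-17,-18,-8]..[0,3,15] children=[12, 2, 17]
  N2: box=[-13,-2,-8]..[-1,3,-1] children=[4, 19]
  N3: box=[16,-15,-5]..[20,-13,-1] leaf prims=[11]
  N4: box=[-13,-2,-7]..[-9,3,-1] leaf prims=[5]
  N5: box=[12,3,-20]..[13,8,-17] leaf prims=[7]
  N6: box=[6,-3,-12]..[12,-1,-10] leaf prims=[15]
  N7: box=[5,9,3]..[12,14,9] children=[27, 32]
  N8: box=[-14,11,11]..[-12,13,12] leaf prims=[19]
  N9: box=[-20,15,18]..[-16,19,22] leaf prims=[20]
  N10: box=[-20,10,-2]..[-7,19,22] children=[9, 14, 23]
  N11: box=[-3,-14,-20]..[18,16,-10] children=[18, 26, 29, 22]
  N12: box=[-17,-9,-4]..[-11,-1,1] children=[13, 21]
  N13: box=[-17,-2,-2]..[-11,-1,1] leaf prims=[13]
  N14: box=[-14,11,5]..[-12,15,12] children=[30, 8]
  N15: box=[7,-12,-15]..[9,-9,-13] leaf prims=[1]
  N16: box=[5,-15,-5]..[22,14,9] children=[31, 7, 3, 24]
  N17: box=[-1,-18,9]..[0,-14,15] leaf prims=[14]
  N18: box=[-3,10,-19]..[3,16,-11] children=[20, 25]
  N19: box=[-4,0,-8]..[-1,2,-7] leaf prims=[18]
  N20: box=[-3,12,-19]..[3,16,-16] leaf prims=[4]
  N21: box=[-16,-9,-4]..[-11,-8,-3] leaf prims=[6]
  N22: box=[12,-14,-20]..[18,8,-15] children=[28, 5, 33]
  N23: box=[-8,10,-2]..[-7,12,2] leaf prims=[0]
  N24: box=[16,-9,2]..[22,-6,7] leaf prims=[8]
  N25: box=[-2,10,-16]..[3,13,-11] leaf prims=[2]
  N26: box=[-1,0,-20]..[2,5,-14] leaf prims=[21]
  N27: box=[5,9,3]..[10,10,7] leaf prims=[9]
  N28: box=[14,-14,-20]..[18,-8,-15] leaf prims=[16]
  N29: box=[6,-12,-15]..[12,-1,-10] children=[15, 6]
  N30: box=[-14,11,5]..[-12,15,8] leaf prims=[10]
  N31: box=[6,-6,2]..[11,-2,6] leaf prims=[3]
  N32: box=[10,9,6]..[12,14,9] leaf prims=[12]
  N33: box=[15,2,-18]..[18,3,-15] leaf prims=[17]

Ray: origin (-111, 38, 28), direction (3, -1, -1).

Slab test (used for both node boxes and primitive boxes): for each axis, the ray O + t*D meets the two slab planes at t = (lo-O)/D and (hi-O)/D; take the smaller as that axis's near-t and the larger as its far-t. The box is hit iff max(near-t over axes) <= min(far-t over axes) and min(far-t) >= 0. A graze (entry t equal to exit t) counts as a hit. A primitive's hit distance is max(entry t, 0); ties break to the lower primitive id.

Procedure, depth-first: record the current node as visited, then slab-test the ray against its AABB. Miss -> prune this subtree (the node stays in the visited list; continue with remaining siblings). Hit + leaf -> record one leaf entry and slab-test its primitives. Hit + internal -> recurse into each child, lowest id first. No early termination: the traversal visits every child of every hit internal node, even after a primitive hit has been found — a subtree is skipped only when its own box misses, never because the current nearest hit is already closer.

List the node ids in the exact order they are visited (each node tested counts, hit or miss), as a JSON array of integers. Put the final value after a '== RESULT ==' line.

Traverse from the root:
N0 x:[91/3,133/3] y:[19,56] z:[6,48] -> hit [91/3,133/3], descend [1, 10, 11, 16]
  N1 x:[94/3,37] y:[35,56] z:[13,36] -> hit [35,36], descend [2, 12, 17]
    N2 x:[98/3,110/3] y:[35,40] z:[29,36] -> hit [35,36], descend [4, 19]
      N4 x:[98/3,34] y:[35,40] z:[29,35] -> miss, prune
      N19 x:[107/3,110/3] y:[36,38] z:[35,36] -> hit [36,36] leaf, test {P18@t=36}
    N12 x:[94/3,100/3] y:[39,47] z:[27,32] -> miss, prune
    N17 x:[110/3,37] y:[52,56] z:[13,19] -> miss, prune
  N10 x:[91/3,104/3] y:[19,28] z:[6,30] -> miss, prune
  N11 x:[36,43] y:[22,52] z:[38,48] -> hit [38,43], descend [18, 22, 26, 29]
    N18 x:[36,38] y:[22,28] z:[39,47] -> miss, prune
    N22 x:[41,43] y:[30,52] z:[43,48] -> hit [43,43], descend [5, 28, 33]
      N5 x:[41,124/3] y:[30,35] z:[45,48] -> miss, prune
      N28 x:[125/3,43] y:[46,52] z:[43,48] -> miss, prune
      N33 x:[42,43] y:[35,36] z:[43,46] -> miss, prune
    N26 x:[110/3,113/3] y:[33,38] z:[42,48] -> miss, prune
    N29 x:[39,41] y:[39,50] z:[38,43] -> hit [39,41], descend [6, 15]
      N6 x:[39,41] y:[39,41] z:[38,40] -> hit [39,40] leaf, test {P15@t=39}
      N15 x:[118/3,40] y:[47,50] z:[41,43] -> miss, prune
  N16 x:[116/3,133/3] y:[24,53] z:[19,33] -> miss, prune

19 AABB tests over nodes [0, 1, 2, 4, 19, 12, 17, 10, 11, 18, 22, 5, 28, 33, 26, 29, 6, 15, 16]; 2 leaves entered; closest P18.

== RESULT ==
[0, 1, 2, 4, 19, 12, 17, 10, 11, 18, 22, 5, 28, 33, 26, 29, 6, 15, 16]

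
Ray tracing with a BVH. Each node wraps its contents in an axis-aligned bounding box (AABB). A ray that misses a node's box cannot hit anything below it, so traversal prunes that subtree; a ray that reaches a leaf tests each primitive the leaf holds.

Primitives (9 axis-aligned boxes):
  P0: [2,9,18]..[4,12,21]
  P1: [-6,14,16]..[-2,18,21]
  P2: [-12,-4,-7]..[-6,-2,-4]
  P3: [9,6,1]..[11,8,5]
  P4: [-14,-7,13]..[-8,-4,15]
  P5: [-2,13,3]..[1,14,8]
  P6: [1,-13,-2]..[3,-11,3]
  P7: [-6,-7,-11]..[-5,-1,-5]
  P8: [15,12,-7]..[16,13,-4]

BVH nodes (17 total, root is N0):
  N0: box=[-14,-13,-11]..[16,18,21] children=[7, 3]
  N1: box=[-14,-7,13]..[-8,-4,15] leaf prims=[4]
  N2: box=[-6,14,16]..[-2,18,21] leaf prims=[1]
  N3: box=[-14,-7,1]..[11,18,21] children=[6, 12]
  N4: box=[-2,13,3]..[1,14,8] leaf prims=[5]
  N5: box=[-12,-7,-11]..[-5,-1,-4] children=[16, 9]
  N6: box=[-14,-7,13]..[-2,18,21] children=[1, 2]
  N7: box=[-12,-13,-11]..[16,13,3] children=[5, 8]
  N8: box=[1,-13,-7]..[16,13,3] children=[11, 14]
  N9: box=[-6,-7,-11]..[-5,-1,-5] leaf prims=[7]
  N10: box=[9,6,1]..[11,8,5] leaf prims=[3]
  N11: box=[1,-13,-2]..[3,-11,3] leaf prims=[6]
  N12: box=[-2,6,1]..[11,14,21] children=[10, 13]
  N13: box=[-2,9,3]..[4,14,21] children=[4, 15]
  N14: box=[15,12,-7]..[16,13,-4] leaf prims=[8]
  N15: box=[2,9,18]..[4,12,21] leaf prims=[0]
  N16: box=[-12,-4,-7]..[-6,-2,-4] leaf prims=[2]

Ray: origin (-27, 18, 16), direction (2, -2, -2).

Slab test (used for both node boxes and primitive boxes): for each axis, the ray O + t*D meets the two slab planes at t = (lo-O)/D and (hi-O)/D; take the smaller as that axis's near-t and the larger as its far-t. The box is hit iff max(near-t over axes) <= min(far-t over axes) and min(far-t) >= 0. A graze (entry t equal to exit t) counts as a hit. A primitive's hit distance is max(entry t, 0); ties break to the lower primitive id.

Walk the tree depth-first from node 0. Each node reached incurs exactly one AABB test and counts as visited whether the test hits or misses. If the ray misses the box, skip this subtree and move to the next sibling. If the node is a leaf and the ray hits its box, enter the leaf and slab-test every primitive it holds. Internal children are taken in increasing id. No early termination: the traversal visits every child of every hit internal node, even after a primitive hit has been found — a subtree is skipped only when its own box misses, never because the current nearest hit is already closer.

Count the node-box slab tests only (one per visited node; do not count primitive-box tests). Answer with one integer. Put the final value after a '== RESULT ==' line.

Trace the traversal:
N0 x:[13/2,43/2] y:[0,31/2] z:[-5/2,27/2] -> hit [13/2,27/2], descend [3, 7]
  N3 x:[13/2,19] y:[0,25/2] z:[-5/2,15/2] -> hit [13/2,15/2], descend [6, 12]
    N6 x:[13/2,25/2] y:[0,25/2] z:[-5/2,3/2] -> miss, prune
    N12 x:[25/2,19] y:[2,6] z:[-5/2,15/2] -> miss, prune
  N7 x:[15/2,43/2] y:[5/2,31/2] z:[13/2,27/2] -> hit [15/2,27/2], descend [5, 8]
    N5 x:[15/2,11] y:[19/2,25/2] z:[10,27/2] -> hit [10,11], descend [9, 16]
      N9 x:[21/2,11] y:[19/2,25/2] z:[21/2,27/2] -> hit [21/2,11] leaf, test {P7@t=21/2}
      N16 x:[15/2,21/2] y:[10,11] z:[10,23/2] -> hit [10,21/2] leaf, test {P2@t=10}
    N8 x:[14,43/2] y:[5/2,31/2] z:[13/2,23/2] -> miss, prune

Visited [0, 3, 6, 12, 7, 5, 9, 16, 8]. Tests: 9 box, 2 leaf. Nearest: P2.

== RESULT ==
9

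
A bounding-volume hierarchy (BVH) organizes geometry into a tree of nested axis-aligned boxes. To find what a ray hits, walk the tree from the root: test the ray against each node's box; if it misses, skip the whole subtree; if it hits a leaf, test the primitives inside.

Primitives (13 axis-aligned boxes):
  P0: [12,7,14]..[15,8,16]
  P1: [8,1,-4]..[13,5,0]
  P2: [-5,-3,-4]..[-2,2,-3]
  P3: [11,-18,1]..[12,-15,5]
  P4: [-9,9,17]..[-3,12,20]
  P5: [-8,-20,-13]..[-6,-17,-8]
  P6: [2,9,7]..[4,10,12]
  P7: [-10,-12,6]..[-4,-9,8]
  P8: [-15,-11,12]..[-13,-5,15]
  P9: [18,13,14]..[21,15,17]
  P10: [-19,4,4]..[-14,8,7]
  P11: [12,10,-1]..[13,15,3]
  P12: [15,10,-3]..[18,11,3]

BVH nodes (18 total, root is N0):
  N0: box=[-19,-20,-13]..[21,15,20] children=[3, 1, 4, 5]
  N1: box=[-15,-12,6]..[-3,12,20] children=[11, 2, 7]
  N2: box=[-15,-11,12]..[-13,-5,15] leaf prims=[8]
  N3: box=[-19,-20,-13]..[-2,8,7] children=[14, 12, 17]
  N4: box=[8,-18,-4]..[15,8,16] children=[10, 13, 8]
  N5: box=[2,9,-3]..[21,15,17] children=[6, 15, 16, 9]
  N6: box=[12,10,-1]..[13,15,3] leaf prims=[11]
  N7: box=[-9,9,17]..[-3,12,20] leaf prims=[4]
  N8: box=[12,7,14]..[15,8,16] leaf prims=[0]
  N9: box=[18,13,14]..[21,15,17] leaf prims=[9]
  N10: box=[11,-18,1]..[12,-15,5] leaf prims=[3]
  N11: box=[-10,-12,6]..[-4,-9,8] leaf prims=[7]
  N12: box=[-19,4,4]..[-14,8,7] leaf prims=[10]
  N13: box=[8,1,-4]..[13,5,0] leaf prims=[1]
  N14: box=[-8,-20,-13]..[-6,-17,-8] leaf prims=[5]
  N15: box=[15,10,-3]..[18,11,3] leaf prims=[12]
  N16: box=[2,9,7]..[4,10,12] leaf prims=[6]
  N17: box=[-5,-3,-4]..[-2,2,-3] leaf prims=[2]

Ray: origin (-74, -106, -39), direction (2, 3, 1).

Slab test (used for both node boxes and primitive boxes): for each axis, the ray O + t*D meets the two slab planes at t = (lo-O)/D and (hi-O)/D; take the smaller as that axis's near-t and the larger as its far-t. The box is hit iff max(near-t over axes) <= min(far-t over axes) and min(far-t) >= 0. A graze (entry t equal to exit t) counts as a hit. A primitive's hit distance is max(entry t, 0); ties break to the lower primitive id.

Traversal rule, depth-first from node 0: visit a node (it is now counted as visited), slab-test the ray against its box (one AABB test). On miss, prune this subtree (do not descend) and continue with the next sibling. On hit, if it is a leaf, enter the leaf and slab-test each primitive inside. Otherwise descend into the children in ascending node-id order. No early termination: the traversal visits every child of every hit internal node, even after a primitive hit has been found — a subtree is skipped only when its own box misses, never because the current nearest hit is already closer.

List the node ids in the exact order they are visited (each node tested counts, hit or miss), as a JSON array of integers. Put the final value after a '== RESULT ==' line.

Trace the traversal:
N0 x:[55/2,95/2] y:[86/3,121/3] z:[26,59] -> hit [86/3,121/3], descend [1, 3, 4, 5]
  N1 x:[59/2,71/2] y:[94/3,118/3] z:[45,59] -> miss, prune
  N3 x:[55/2,36] y:[86/3,38] z:[26,46] -> hit [86/3,36], descend [12, 14, 17]
    N12 x:[55/2,30] y:[110/3,38] z:[43,46] -> miss, prune
    N14 x:[33,34] y:[86/3,89/3] z:[26,31] -> miss, prune
    N17 x:[69/2,36] y:[103/3,36] z:[35,36] -> hit [35,36] leaf, test {P2@t=35}
  N4 x:[41,89/2] y:[88/3,38] z:[35,55] -> miss, prune
  N5 x:[38,95/2] y:[115/3,121/3] z:[36,56] -> hit [115/3,121/3], descend [6, 9, 15, 16]
    N6 x:[43,87/2] y:[116/3,121/3] z:[38,42] -> miss, prune
    N9 x:[46,95/2] y:[119/3,121/3] z:[53,56] -> miss, prune
    N15 x:[89/2,46] y:[116/3,39] z:[36,42] -> miss, prune
    N16 x:[38,39] y:[115/3,116/3] z:[46,51] -> miss, prune

Visited [0, 1, 3, 12, 14, 17, 4, 5, 6, 9, 15, 16]. Tests: 12 box, 1 leaf. Nearest: P2.

== RESULT ==
[0, 1, 3, 12, 14, 17, 4, 5, 6, 9, 15, 16]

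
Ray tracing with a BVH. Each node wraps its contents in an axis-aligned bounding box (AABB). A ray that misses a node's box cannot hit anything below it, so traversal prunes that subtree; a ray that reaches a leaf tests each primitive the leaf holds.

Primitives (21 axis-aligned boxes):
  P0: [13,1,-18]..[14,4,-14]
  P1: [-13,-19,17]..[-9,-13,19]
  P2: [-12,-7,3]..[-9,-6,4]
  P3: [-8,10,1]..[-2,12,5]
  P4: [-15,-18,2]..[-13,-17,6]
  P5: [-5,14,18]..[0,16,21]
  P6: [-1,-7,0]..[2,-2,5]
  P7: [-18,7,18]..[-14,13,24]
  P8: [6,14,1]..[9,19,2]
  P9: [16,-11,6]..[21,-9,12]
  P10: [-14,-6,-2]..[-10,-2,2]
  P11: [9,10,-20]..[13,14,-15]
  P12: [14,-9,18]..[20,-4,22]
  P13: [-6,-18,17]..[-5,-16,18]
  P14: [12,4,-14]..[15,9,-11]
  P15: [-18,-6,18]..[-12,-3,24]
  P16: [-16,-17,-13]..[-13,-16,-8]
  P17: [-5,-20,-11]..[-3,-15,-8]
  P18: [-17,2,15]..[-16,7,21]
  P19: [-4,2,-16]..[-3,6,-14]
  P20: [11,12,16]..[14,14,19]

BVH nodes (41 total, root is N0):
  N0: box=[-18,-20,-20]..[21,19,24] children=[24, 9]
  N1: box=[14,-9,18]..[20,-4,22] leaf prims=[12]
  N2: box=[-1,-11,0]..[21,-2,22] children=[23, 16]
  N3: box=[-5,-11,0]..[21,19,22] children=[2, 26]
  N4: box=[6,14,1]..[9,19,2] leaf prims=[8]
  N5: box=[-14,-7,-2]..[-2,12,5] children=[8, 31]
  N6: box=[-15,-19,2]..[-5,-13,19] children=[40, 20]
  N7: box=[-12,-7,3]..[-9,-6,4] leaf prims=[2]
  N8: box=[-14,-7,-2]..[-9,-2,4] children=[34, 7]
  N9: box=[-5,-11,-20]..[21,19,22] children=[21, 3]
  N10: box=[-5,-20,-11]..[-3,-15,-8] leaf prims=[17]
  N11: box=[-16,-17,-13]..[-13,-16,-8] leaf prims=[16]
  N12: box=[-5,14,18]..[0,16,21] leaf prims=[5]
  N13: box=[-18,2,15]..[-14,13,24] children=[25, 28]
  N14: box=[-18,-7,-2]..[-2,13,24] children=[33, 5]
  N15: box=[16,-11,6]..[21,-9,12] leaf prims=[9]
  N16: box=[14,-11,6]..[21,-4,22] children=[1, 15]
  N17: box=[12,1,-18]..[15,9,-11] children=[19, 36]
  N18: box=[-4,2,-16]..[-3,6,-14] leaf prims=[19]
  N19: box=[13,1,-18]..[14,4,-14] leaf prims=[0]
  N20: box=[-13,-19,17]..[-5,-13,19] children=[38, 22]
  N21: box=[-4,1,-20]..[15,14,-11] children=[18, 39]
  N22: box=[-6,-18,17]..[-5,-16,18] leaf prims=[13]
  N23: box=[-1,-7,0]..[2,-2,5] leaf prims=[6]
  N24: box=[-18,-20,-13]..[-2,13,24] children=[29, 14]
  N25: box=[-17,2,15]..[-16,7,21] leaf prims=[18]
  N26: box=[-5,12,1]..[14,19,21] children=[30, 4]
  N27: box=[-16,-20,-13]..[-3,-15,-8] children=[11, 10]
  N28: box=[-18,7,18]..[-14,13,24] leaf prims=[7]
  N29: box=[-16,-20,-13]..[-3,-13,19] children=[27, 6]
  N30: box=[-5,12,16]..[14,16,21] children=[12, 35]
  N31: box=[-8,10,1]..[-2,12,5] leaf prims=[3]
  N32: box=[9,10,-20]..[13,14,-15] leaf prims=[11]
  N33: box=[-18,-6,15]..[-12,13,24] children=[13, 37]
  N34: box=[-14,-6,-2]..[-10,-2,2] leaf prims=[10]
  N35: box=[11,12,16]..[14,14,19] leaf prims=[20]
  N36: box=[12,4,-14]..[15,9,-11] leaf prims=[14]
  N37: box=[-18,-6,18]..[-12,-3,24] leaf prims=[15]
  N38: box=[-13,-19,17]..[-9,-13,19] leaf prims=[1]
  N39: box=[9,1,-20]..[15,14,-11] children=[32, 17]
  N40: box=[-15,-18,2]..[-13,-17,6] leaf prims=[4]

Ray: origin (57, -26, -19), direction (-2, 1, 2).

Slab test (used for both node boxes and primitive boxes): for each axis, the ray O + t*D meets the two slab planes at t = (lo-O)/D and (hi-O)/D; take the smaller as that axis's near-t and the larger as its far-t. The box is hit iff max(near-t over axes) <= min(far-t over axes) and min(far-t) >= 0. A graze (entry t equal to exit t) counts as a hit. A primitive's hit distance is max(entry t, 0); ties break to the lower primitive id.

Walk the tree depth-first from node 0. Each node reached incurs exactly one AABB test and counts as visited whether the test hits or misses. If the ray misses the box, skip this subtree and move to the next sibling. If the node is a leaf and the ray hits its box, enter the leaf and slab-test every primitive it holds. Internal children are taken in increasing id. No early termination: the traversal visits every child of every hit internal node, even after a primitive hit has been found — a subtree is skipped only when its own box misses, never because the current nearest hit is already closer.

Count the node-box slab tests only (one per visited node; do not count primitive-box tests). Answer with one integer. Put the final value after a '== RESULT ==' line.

Trace the traversal:
N0 x:[18,75/2] y:[6,45] z:[-1/2,43/2] -> hit [18,43/2], descend [9, 24]
  N9 x:[18,31] y:[15,45] z:[-1/2,41/2] -> hit [18,41/2], descend [3, 21]
    N3 x:[18,31] y:[15,45] z:[19/2,41/2] -> hit [18,41/2], descend [2, 26]
      N2 x:[18,29] y:[15,24] z:[19/2,41/2] -> hit [18,41/2], descend [16, 23]
        N16 x:[18,43/2] y:[15,22] z:[25/2,41/2] -> hit [18,41/2], descend [1, 15]
          N1 x:[37/2,43/2] y:[17,22] z:[37/2,41/2] -> hit [37/2,41/2] leaf, test {P12@t=37/2}
          N15 x:[18,41/2] y:[15,17] z:[25/2,31/2] -> miss, prune
        N23 x:[55/2,29] y:[19,24] z:[19/2,12] -> miss, prune
      N26 x:[43/2,31] y:[38,45] z:[10,20] -> miss, prune
    N21 x:[21,61/2] y:[27,40] z:[-1/2,4] -> miss, prune
  N24 x:[59/2,75/2] y:[6,39] z:[3,43/2] -> miss, prune

11 AABB tests over nodes [0, 9, 3, 2, 16, 1, 15, 23, 26, 21, 24]; 1 leaf entered; closest P12.

== RESULT ==
11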